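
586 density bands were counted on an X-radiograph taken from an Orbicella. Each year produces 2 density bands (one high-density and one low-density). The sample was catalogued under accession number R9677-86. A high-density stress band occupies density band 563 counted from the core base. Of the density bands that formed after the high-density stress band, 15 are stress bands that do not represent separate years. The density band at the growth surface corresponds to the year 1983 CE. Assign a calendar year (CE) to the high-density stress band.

The high-density stress band sits at density band 563 from the core base, so 586 − 563 = 23 density bands formed after it.
23 − 15 false = 8 true density bands after the high-density stress band.
With 2 density bands per year, 8 / 2 = 4 years.
The density band at the growth surface is 1983 CE, so the high-density stress band dates to 1983 − 4 = 1979 CE.

1979 CE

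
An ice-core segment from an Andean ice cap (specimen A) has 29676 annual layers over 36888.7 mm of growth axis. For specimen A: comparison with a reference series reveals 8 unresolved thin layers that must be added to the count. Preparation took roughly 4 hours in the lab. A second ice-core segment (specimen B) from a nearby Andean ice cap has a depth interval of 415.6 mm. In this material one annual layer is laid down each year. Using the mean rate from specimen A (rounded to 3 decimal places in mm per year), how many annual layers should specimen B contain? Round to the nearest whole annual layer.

Specimen A: after corrections the count is 29676 + 8 = 29684 annual layers.
A: 36888.7 mm over 29684 years gives 36888.7 / 29684 ≈ 1.243 mm per year.
Specimen B: 415.6 mm / 1.243 mm per year = 334.35 years ≈ 334 annual layers.

334 annual layers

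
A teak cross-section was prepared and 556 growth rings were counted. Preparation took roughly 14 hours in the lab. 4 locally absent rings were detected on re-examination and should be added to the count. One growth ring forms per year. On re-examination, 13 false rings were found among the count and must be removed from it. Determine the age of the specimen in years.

True growth ring count = 556 − 13 + 4 = 547.
One growth ring per year makes the duration 547 years.

547 years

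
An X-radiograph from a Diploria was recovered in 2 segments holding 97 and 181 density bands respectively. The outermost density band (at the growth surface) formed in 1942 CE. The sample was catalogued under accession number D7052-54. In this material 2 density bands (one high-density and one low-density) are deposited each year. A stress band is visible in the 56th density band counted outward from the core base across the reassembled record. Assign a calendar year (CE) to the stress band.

1831 CE

Total density bands = 97 + 181 = 278.
278 − 56 = 222 density bands lie beyond the stress band toward the growth surface.
With 2 density bands per year, 222 / 2 = 111 years.
1942 − 111 = 1831 CE.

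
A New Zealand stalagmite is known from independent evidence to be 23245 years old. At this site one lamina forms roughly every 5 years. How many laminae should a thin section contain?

Expected laminae: 23245 / 5 = 4649.
So 4649 laminae should be present.

4649 laminae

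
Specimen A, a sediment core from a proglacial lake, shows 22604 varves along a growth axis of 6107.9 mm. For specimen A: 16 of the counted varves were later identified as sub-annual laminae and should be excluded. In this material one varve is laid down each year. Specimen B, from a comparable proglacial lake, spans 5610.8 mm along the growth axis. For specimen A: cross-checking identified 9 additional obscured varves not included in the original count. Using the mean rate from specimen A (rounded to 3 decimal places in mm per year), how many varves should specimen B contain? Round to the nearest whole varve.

Specimen A: after corrections the count is 22604 − 16 + 9 = 22597 varves.
A: Mean rate = 6107.9 mm / 22597 years ≈ 0.270 mm/year.
Specimen B: 5610.8 mm / 0.270 mm per year = 20780.74 years ≈ 20781 varves.

20781 varves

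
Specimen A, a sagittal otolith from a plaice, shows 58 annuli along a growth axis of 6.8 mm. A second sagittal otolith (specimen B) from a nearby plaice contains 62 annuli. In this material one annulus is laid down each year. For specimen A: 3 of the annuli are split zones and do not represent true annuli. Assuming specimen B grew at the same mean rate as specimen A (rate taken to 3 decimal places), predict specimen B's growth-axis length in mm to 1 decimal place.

7.7 mm

Specimen A: after corrections the count is 58 − 3 = 55 annuli.
A: Extension rate ≈ 6.8 / 55 = 0.124 mm/yr.
For B, 0.124 mm/year × 62 years = 7.7 mm.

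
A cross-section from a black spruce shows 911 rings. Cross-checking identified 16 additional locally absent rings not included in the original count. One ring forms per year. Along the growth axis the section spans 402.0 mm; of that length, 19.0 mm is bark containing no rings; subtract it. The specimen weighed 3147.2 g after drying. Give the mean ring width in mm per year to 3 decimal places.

0.413 mm per year

True ring count = 911 + 16 = 927.
The growth record spans 402.0 − 19.0 = 383.0 mm.
Extension rate ≈ 383.0 / 927 = 0.413 mm per year.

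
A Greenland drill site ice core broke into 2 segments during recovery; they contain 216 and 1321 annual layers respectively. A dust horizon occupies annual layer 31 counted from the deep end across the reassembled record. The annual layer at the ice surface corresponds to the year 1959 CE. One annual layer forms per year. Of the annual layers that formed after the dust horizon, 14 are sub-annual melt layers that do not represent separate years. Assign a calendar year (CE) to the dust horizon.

Total annual layers = 216 + 1321 = 1537.
The dust horizon sits at annual layer 31 from the deep end, so 1537 − 31 = 1506 annual layers formed after it.
1506 − 14 false = 1492 true annual layers after the dust horizon.
Counting back 1492 years from 1959 CE places the dust horizon in 1959 − 1492 = 467 CE.

467 CE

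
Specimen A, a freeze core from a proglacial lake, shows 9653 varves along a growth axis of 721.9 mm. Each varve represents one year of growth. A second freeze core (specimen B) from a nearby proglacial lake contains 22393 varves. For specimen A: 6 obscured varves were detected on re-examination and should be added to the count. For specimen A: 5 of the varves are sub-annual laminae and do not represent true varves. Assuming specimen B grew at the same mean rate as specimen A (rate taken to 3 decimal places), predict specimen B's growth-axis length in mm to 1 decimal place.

1679.5 mm

Specimen A: correcting the raw count gives 9653 − 5 + 6 = 9654 true varves.
A: Mean rate = 721.9 mm / 9654 years ≈ 0.075 mm per year.
For B, 0.075 mm/year × 22393 years = 1679.5 mm.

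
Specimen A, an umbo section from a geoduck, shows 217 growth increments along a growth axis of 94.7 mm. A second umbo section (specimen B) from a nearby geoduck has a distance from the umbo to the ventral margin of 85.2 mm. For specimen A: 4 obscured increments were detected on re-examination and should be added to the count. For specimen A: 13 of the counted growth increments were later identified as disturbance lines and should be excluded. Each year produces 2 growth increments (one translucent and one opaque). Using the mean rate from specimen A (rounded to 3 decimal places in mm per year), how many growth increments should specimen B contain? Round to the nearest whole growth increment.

187 growth increments

Specimen A: correcting the raw count gives 217 − 13 + 4 = 208 true growth increments.
Specimen A: 208 growth increments at 2 per year is 208 / 2 = 104 years.
A: Mean rate = 94.7 mm / 104 years ≈ 0.911 mm/yr.
Specimen B: 85.2 mm / 0.911 mm per year = 93.52 years; at 2 growth increments per year that is 93.52 × 2 ≈ 187 growth increments.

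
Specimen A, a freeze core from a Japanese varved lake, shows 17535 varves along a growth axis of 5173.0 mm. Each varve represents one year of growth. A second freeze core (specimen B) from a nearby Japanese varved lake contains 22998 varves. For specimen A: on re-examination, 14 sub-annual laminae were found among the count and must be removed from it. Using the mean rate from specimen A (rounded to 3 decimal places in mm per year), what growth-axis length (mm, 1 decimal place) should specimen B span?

Specimen A: after corrections the count is 17535 − 14 = 17521 varves.
A: Mean rate = 5173.0 mm / 17521 years ≈ 0.295 mm/yr.
Length of B = 0.295 × 22998 = 6784.4 mm.

6784.4 mm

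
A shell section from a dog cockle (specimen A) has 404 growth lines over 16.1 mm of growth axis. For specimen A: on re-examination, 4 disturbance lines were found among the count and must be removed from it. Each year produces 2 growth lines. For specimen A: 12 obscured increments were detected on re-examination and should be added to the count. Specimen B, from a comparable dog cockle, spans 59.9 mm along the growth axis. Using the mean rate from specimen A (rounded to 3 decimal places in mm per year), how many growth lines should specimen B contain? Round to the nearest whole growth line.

1536 growth lines

Specimen A: adjusted count: 404 − 4 + 12 = 412 growth lines.
Specimen A: with 2 growth lines per year, 412 / 2 = 206 years.
A: Extension rate ≈ 16.1 / 206 = 0.078 mm/yr.
Specimen B: 59.9 mm / 0.078 mm per year = 767.95 years; at 2 growth lines per year that is 767.95 × 2 ≈ 1536 growth lines.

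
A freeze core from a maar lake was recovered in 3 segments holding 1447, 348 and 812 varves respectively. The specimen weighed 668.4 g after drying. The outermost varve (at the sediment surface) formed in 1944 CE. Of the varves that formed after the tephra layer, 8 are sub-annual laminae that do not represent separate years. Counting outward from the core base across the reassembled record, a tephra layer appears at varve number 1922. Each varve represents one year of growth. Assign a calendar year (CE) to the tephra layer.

Total varves = 1447 + 348 + 812 = 2607.
2607 − 1922 = 685 varves lie beyond the tephra layer toward the sediment surface.
685 − 8 false = 677 true varves after the tephra layer.
1944 − 677 = 1267 CE.

1267 CE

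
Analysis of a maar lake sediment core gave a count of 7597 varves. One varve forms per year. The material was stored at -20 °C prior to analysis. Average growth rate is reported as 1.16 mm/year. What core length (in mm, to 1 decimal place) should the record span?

8812.5 mm

The record spans 7597 years at 1.16 mm per year.
Length ≈ 1.16 × 7597 = 8812.5 mm.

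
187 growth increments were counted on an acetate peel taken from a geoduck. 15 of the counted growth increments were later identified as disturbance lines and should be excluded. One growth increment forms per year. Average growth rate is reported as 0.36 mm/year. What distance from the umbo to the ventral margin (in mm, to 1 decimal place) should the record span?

61.9 mm

Adjusted count: 187 − 15 = 172 growth increments.
Predicted length = 0.36 mm/year × 172 years = 61.9 mm.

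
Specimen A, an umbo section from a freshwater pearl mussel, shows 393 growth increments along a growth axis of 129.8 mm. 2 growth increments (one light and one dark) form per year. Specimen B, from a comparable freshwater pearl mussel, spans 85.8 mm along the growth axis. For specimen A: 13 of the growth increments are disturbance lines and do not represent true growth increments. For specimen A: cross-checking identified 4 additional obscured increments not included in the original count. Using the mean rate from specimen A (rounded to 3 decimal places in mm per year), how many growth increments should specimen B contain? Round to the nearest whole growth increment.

Specimen A: true growth increment count = 393 − 13 + 4 = 384.
Specimen A: 384 growth increments at 2 per year is 384 / 2 = 192 years.
A: 129.8 mm over 192 years gives 129.8 / 192 ≈ 0.676 mm/year.
B spans 85.8 / 0.676 = 126.92 years; at 2 growth increments per year that is 126.92 × 2 ≈ 254 growth increments.

254 growth increments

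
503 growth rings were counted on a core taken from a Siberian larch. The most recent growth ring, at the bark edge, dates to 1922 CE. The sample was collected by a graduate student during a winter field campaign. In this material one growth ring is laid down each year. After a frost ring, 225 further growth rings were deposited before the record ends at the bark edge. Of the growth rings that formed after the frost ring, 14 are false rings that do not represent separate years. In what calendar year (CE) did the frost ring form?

225 growth rings formed after the frost ring.
225 − 14 false = 211 true growth rings after the frost ring.
The growth ring at the bark edge is 1922 CE, so the frost ring dates to 1922 − 211 = 1711 CE.

1711 CE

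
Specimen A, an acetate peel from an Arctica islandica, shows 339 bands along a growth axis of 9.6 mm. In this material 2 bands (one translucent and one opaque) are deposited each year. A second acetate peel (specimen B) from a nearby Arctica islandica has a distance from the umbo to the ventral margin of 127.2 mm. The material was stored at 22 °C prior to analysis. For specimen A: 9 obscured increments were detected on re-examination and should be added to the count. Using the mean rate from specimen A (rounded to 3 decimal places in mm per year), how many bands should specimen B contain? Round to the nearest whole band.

Specimen A: correcting the raw count gives 339 + 9 = 348 true bands.
Specimen A: 348 bands at 2 per year is 348 / 2 = 174 years.
A: 9.6 mm over 174 years gives 9.6 / 174 ≈ 0.055 mm per year.
For B, 127.2 / 0.055 = 2312.73 years; at 2 bands per year that is 2312.73 × 2 ≈ 4625 bands.

4625 bands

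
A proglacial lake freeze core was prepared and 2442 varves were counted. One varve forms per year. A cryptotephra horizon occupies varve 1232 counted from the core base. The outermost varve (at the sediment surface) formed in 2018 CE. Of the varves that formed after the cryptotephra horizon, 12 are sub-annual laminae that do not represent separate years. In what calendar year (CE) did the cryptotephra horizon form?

Between varve 1232 and the sediment surface there are 2442 − 1232 = 1210 varves.
Excluding 12 false varves: 1210 − 12 = 1198.
Counting back 1198 years from 2018 CE places the cryptotephra horizon in 2018 − 1198 = 820 CE.

820 CE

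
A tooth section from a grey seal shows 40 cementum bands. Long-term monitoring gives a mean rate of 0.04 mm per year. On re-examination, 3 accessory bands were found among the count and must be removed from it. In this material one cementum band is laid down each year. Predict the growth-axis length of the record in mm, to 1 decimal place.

Correcting the raw count gives 40 − 3 = 37 true cementum bands.
Length ≈ 0.04 × 37 = 1.5 mm.

1.5 mm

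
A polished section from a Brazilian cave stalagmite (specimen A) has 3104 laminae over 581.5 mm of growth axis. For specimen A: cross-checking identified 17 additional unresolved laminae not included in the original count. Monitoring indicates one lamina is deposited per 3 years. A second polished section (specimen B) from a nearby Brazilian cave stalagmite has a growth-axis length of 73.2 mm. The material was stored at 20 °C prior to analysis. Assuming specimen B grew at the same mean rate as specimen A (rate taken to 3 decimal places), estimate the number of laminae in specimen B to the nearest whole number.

394 laminae

Specimen A: correcting the raw count gives 3104 + 17 = 3121 true laminae.
Specimen A: at 3 years per lamina, 3121 × 3 = 9363 years.
A: Mean rate = 581.5 mm / 9363 years ≈ 0.062 mm/yr.
For B, 73.2 / 0.062 = 1180.65 years; at 3 years per lamina that is 1180.65 / 3 ≈ 394 laminae.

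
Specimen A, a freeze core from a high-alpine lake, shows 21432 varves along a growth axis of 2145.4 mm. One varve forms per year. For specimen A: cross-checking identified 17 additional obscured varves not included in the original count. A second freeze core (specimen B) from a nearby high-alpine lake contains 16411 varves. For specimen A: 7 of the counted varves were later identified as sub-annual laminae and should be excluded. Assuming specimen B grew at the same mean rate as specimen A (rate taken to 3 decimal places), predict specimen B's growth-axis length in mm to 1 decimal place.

1641.1 mm

Specimen A: true varve count = 21432 − 7 + 17 = 21442.
A: Extension rate ≈ 2145.4 / 21442 = 0.100 mm per year.
B's length ≈ 0.100 × 16411 = 1641.1 mm.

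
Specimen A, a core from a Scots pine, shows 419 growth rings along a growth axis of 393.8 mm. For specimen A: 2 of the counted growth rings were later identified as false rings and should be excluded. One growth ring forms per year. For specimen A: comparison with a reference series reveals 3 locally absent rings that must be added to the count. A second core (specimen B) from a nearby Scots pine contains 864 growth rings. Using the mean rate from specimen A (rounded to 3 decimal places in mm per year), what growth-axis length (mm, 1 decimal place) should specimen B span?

Specimen A: true growth ring count = 419 − 2 + 3 = 420.
A: Mean rate = 393.8 mm / 420 years ≈ 0.938 mm/year.
Length of B = 0.938 × 864 = 810.4 mm.

810.4 mm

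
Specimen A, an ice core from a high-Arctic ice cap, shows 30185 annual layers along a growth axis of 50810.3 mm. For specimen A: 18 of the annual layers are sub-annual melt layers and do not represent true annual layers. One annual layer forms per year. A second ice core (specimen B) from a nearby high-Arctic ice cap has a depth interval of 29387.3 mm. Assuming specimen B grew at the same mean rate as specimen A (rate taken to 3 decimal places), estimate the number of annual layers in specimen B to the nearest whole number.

17451 annual layers

Specimen A: correcting the raw count gives 30185 − 18 = 30167 true annual layers.
A: Extension rate ≈ 50810.3 / 30167 = 1.684 mm/year.
B spans 29387.3 / 1.684 = 17450.89 years ≈ 17451 annual layers.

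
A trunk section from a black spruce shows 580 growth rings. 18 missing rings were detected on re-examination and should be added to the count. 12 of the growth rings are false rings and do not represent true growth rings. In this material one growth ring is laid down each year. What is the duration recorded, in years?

After corrections the count is 580 − 12 + 18 = 586 growth rings.
At one growth ring per year, that is 586 years.

586 years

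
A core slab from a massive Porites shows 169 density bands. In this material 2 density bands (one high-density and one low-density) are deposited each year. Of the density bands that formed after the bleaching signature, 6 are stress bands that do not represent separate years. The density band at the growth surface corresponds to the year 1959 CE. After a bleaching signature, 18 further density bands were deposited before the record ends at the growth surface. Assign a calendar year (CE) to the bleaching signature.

18 density bands formed after the bleaching signature.
Excluding 6 false density bands: 18 − 6 = 12.
12 density bands at 2 per year is 12 / 2 = 6 years.
The density band at the growth surface is 1959 CE, so the bleaching signature dates to 1959 − 6 = 1953 CE.

1953 CE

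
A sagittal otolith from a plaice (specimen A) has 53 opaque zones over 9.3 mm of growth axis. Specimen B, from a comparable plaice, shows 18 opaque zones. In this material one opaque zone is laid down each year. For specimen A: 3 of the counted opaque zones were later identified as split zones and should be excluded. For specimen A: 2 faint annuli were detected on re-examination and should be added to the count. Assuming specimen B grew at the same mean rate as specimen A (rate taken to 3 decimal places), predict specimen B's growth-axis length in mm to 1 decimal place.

Specimen A: correcting the raw count gives 53 − 3 + 2 = 52 true opaque zones.
A: Extension rate ≈ 9.3 / 52 = 0.179 mm/year.
Length of B = 0.179 × 18 = 3.2 mm.

3.2 mm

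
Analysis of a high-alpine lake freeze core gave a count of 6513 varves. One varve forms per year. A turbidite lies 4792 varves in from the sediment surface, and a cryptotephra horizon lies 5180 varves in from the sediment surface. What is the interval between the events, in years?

388 yr

The two markers are separated by 5180 − 4792 = 388 varves.
At one varve per year, 388 years elapsed between them.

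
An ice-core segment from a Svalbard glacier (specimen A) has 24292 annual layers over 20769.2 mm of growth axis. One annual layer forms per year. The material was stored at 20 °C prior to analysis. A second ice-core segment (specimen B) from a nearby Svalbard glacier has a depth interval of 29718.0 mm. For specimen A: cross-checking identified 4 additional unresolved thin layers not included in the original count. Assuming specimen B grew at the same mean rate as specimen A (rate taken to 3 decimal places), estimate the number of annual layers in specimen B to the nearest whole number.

Specimen A: true annual layer count = 24292 + 4 = 24296.
A: 20769.2 mm over 24296 years gives 20769.2 / 24296 ≈ 0.855 mm/year.
B spans 29718.0 / 0.855 = 34757.89 years ≈ 34758 annual layers.

34758 annual layers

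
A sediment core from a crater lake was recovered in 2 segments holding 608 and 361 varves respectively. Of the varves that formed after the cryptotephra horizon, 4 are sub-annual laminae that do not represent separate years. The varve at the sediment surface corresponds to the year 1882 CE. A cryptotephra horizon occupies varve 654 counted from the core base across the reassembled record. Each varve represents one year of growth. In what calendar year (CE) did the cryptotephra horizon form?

1571 CE

Total varves = 608 + 361 = 969.
Between varve 654 and the sediment surface there are 969 − 654 = 315 varves.
315 − 4 false = 311 true varves after the cryptotephra horizon.
Counting back 311 years from 1882 CE places the cryptotephra horizon in 1882 − 311 = 1571 CE.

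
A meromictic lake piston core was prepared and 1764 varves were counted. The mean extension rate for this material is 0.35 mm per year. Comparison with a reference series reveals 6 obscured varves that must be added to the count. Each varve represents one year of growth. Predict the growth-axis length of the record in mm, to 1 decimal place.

True varve count = 1764 + 6 = 1770.
Length ≈ 0.35 × 1770 = 619.5 mm.

619.5 mm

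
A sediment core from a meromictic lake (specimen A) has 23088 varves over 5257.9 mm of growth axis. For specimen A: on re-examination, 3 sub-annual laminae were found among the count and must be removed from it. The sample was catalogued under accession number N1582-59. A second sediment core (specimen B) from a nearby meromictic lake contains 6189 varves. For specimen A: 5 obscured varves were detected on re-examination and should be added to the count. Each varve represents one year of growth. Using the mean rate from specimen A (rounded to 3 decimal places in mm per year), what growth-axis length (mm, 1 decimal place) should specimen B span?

1411.1 mm

Specimen A: true varve count = 23088 − 3 + 5 = 23090.
A: Mean rate = 5257.9 mm / 23090 years ≈ 0.228 mm per year.
Length of B = 0.228 × 6189 = 1411.1 mm.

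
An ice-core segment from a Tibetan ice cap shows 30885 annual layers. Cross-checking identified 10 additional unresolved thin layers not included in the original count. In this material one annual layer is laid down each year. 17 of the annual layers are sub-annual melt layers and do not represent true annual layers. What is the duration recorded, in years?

Correcting the raw count gives 30885 − 17 + 10 = 30878 true annual layers.
One annual layer per year makes the duration 30878 years.

30878 years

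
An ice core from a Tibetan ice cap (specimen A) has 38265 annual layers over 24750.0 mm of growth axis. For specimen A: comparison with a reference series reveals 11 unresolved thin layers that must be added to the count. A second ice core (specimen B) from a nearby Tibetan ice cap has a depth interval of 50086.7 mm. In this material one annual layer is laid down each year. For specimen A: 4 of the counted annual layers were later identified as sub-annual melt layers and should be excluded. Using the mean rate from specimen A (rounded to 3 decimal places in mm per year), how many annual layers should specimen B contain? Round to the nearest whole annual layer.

77414 annual layers

Specimen A: adjusted count: 38265 − 4 + 11 = 38272 annual layers.
A: Mean rate = 24750.0 mm / 38272 years ≈ 0.647 mm/yr.
Specimen B: 50086.7 mm / 0.647 mm per year = 77413.76 years ≈ 77414 annual layers.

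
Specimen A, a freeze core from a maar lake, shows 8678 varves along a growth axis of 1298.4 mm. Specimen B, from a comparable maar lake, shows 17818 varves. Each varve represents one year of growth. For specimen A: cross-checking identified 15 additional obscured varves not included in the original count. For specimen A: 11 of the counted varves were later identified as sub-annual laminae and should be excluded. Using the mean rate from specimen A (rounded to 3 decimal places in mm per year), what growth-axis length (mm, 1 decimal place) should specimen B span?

Specimen A: adjusted count: 8678 − 11 + 15 = 8682 varves.
A: 1298.4 mm over 8682 years gives 1298.4 / 8682 ≈ 0.150 mm/year.
For B, 0.150 mm/year × 17818 years = 2672.7 mm.

2672.7 mm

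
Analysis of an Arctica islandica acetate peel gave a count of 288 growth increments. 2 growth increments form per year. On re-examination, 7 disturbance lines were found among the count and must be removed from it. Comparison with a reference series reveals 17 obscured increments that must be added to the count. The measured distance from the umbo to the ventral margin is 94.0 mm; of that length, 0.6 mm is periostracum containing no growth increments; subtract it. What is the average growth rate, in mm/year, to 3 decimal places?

0.627 mm/year

Correcting the raw count gives 288 − 7 + 17 = 298 true growth increments.
Dividing by 2 growth increments per year: 298 / 2 = 149 years.
Removing the 0.6 mm offcut leaves 94.0 − 0.6 = 93.4 mm.
93.4 mm over 149 years gives 93.4 / 149 ≈ 0.627 mm/year.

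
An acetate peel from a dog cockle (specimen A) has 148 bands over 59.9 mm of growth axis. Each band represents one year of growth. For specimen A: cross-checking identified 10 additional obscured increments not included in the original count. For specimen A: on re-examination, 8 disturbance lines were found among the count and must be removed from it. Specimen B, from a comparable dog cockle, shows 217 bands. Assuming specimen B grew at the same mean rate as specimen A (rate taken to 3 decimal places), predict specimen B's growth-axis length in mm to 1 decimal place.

86.6 mm

Specimen A: true band count = 148 − 8 + 10 = 150.
A: 59.9 mm over 150 years gives 59.9 / 150 ≈ 0.399 mm/yr.
For B, 0.399 mm/year × 217 years = 86.6 mm.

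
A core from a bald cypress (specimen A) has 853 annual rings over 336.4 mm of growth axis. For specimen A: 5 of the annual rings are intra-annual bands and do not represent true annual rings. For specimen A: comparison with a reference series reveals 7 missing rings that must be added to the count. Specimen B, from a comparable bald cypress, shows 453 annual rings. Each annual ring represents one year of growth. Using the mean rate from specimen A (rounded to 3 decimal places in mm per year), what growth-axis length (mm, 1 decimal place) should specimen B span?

178.0 mm

Specimen A: adjusted count: 853 − 5 + 7 = 855 annual rings.
A: 336.4 mm over 855 years gives 336.4 / 855 ≈ 0.393 mm per year.
Length of B = 0.393 × 453 = 178.0 mm.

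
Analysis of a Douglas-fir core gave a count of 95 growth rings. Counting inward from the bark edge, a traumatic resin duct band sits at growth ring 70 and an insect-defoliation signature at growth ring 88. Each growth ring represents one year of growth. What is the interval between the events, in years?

18 years

The two markers are separated by 88 − 70 = 18 growth rings.
One growth ring per year makes the interval 18 years.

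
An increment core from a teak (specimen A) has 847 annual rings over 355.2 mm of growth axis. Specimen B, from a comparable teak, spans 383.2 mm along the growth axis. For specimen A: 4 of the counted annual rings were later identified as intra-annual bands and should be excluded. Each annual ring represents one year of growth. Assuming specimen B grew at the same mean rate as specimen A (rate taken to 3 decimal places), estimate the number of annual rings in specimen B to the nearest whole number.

910 annual rings

Specimen A: true annual ring count = 847 − 4 = 843.
A: Mean rate = 355.2 mm / 843 years ≈ 0.421 mm/yr.
Specimen B: 383.2 mm / 0.421 mm per year = 910.21 years ≈ 910 annual rings.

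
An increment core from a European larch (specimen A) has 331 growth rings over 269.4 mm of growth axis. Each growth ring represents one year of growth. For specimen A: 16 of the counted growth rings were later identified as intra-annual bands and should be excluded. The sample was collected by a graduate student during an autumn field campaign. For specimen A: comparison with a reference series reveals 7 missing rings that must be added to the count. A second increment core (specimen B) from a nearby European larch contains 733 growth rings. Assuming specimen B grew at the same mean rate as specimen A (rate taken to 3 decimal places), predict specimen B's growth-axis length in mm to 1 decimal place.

Specimen A: adjusted count: 331 − 16 + 7 = 322 growth rings.
A: Extension rate ≈ 269.4 / 322 = 0.837 mm per year.
For B, 0.837 mm/year × 733 years = 613.5 mm.

613.5 mm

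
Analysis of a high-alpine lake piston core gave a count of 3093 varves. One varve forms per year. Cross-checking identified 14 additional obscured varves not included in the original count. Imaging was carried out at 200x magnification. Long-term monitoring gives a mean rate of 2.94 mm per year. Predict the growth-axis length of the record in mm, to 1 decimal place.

Correcting the raw count gives 3093 + 14 = 3107 true varves.
3107 years at 2.94 mm/year gives 2.94 × 3107 = 9134.6 mm.

9134.6 mm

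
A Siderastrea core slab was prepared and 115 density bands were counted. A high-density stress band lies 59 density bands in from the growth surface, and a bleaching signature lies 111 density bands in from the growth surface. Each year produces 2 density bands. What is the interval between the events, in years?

The two markers are separated by 111 − 59 = 52 density bands.
Dividing by 2 density bands per year: 52 / 2 = 26 years.

26 years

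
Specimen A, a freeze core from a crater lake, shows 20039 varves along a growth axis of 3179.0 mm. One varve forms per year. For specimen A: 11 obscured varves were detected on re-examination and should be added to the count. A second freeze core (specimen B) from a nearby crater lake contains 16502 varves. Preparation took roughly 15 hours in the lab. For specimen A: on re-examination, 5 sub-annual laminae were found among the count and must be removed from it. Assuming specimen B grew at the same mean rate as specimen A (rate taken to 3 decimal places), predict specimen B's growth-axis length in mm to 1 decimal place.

Specimen A: true varve count = 20039 − 5 + 11 = 20045.
A: 3179.0 mm over 20045 years gives 3179.0 / 20045 ≈ 0.159 mm/yr.
Length of B = 0.159 × 16502 = 2623.8 mm.

2623.8 mm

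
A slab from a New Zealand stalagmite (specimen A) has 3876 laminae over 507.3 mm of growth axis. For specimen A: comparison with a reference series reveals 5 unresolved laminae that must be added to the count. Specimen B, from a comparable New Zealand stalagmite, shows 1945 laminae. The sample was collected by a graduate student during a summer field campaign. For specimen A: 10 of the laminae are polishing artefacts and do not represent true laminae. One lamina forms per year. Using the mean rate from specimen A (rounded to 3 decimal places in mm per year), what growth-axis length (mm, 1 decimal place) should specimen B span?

Specimen A: adjusted count: 3876 − 10 + 5 = 3871 laminae.
A: Mean rate = 507.3 mm / 3871 years ≈ 0.131 mm/year.
B's length ≈ 0.131 × 1945 = 254.8 mm.

254.8 mm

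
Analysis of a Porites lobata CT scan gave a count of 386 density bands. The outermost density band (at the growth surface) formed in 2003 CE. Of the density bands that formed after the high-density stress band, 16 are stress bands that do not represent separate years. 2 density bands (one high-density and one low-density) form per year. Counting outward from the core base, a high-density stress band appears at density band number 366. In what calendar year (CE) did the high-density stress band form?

2001 CE

Between density band 366 and the growth surface there are 386 − 366 = 20 density bands.
Removing the 16 false density bands leaves 20 − 16 = 4 true density bands beyond the high-density stress band.
4 density bands at 2 per year is 4 / 2 = 2 years.
2003 − 2 = 2001 CE.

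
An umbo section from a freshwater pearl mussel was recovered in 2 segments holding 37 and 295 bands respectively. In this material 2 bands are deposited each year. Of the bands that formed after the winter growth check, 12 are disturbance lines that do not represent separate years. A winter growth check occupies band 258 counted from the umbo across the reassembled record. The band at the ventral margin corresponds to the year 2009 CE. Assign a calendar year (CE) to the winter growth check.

Total bands = 37 + 295 = 332.
332 − 258 = 74 bands lie beyond the winter growth check toward the ventral margin.
Excluding 12 false bands: 74 − 12 = 62.
With 2 bands per year, 62 / 2 = 31 years.
Counting back 31 years from 2009 CE places the winter growth check in 2009 − 31 = 1978 CE.

1978 CE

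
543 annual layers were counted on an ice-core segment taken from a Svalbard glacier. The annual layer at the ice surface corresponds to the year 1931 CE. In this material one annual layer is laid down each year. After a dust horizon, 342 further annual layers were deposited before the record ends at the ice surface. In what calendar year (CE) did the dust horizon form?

342 annual layers post-date the dust horizon.
Counting back 342 years from 1931 CE places the dust horizon in 1931 − 342 = 1589 CE.

1589 CE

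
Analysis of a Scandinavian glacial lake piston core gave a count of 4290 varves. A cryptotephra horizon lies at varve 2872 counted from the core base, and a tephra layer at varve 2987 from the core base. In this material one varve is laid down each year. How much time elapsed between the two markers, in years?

2987 − 2872 = 115 varves lie between the two events.
That is 115 years at one varve per year.

115 yr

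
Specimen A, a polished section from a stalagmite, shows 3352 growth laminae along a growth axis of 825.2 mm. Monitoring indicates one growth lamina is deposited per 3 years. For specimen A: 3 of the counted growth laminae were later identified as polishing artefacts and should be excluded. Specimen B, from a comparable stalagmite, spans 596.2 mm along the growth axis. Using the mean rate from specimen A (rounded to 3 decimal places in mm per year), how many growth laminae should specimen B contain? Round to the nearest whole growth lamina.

2424 growth laminae

Specimen A: adjusted count: 3352 − 3 = 3349 growth laminae.
Specimen A: 3349 growth laminae at 3 years each span 3349 × 3 = 10047 years.
A: 825.2 mm over 10047 years gives 825.2 / 10047 ≈ 0.082 mm/year.
Specimen B: 596.2 mm / 0.082 mm per year = 7270.73 years; at 3 years per growth lamina that is 7270.73 / 3 ≈ 2424 growth laminae.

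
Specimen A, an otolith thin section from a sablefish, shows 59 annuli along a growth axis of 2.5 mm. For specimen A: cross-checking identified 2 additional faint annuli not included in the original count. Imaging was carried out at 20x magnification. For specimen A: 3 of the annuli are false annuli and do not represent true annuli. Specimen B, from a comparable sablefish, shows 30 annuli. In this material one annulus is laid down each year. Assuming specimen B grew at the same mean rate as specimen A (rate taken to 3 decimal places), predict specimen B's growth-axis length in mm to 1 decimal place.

Specimen A: after corrections the count is 59 − 3 + 2 = 58 annuli.
A: 2.5 mm over 58 years gives 2.5 / 58 ≈ 0.043 mm per year.
For B, 0.043 mm/year × 30 years = 1.3 mm.

1.3 mm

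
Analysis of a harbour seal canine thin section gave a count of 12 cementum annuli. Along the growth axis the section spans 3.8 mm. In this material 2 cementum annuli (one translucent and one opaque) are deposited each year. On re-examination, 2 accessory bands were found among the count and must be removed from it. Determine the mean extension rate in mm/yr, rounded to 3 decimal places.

True cementum annulus count = 12 − 2 = 10.
10 cementum annuli at 2 per year is 10 / 2 = 5 years.
Extension rate ≈ 3.8 / 5 = 0.760 mm/yr.

0.760 mm/yr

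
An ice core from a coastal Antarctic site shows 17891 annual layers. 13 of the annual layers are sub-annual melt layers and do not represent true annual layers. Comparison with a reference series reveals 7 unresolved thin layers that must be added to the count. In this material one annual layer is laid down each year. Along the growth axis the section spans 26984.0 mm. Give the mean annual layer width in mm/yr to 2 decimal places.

Correcting the raw count gives 17891 − 13 + 7 = 17885 true annual layers.
Extension rate ≈ 26984.0 / 17885 = 1.51 mm/yr.

1.51 mm/yr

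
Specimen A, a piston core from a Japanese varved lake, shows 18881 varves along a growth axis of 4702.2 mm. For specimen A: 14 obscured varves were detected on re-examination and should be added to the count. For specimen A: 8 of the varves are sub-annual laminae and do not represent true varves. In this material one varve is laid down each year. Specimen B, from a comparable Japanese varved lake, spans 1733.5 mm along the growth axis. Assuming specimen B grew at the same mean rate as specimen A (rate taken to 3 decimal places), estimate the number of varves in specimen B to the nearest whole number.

6962 varves

Specimen A: adjusted count: 18881 − 8 + 14 = 18887 varves.
A: 4702.2 mm over 18887 years gives 4702.2 / 18887 ≈ 0.249 mm per year.
Specimen B: 1733.5 mm / 0.249 mm per year = 6961.85 years ≈ 6962 varves.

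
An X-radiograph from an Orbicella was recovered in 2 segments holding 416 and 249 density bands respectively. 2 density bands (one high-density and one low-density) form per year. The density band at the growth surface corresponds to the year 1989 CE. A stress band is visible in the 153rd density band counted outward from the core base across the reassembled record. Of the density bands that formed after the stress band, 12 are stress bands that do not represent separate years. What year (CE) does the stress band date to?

1739 CE

Total density bands = 416 + 249 = 665.
Between density band 153 and the growth surface there are 665 − 153 = 512 density bands.
512 − 12 false = 500 true density bands after the stress band.
Dividing by 2 density bands per year: 500 / 2 = 250 years.
Counting back 250 years from 1989 CE places the stress band in 1989 − 250 = 1739 CE.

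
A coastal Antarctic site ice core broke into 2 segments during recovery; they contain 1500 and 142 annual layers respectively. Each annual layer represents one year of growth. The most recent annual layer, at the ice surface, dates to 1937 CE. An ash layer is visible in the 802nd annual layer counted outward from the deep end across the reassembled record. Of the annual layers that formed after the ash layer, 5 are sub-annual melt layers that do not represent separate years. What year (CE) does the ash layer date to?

Total annual layers = 1500 + 142 = 1642.
The ash layer sits at annual layer 802 from the deep end, so 1642 − 802 = 840 annual layers formed after it.
840 − 5 false = 835 true annual layers after the ash layer.
1937 − 835 = 1102 CE.

1102 CE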